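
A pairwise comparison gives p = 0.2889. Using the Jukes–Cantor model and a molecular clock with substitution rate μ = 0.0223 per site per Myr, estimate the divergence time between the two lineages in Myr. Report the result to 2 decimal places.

8.18

d = −(3/4) ln(1 − 4p/3) = −0.75 ln(1 − 0.3852) = −0.75 ln(0.6148)
  = −0.75 × (-0.486458) = 0.364844 substitutions/site.
Under a molecular clock d = 2μt, so t = d/(2μ) = 0.364844 / (2 × 0.0223) = 8.18 Myr.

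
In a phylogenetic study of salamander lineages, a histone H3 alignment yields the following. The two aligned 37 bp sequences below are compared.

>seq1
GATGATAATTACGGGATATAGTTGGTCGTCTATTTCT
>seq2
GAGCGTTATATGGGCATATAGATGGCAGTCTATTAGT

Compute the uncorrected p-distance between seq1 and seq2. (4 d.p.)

0.3514

The sequences differ at 13 of 37 positions.
p = 13/37 = 0.351351… ≈ 0.3514 (to 4 d.p.).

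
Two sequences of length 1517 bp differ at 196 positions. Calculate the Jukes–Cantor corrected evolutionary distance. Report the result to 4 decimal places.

p = 196/1517 ≈ 0.129202.
d = −(3/4) ln(1 − 4p/3) = −0.75 ln(1 − 0.172269) = −0.75 ln(0.827731)
  = −0.75 × (-0.189067) = 0.141800 substitutions/site.

0.1418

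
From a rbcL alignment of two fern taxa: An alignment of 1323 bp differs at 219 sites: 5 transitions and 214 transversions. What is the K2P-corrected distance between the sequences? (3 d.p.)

0.190

P = 5/1323 ≈ 0.003779 and Q = 214/1323 ≈ 0.161754.
Under the Kimura two-parameter model, d = −½ ln(1 − 2P − Q) − ¼ ln(1 − 2Q).
1 − 2P − Q = 0.830688, giving −½ ln(0.830688) = 0.092751.
1 − 2Q = 0.676492, giving −¼ ln(0.676492) = 0.097709.
d = 0.092751 + 0.097709 = 0.190460.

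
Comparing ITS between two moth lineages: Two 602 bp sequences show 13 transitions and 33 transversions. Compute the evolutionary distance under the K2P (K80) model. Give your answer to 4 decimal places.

0.0806

P = 13/602 ≈ 0.021595 and Q = 33/602 ≈ 0.054817.
Under the Kimura two-parameter model, d = −½ ln(1 − 2P − Q) − ¼ ln(1 − 2Q).
1 − 2P − Q = 0.901993, giving −½ ln(0.901993) = 0.051574.
1 − 2Q = 0.890366, giving −¼ ln(0.890366) = 0.029031.
d = 0.051574 + 0.029031 = 0.080605.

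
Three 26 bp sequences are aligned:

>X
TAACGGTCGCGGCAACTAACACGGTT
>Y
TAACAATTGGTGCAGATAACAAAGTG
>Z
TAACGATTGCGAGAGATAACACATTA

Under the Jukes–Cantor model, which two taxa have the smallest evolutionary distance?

X–Y: 10/26 differ, p = 0.385, d = 0.539.
X–Z: 9/26 differ, p = 0.346, d = 0.464.
Y–Z: 8/26 differ, p = 0.308, d = 0.396.
The smallest distance is between Y and Z.

Y and Z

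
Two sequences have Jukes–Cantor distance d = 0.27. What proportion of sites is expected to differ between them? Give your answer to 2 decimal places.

p = (3/4)(1 − e^(−4d/3)) = 0.75 × (1 − e^(-0.36)) = 0.75 × (1 − 0.697676) = 0.226743.

0.23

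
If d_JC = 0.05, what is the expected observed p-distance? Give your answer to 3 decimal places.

0.048

p = (3/4)(1 − e^(−4d/3)) = 0.75 × (1 − e^(-0.066667)) = 0.75 × (1 − 0.935507) = 0.048370.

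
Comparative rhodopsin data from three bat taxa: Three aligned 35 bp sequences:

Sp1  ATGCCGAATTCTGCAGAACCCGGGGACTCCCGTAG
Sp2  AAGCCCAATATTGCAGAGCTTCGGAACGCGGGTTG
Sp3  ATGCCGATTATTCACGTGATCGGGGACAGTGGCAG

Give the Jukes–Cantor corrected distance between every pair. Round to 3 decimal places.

Sp1–Sp2: 13/35 sites differ → p ≈ 0.371429, d = −0.75 ln(1 − 0.495239) = 0.512753 ≈ 0.513.
Sp1–Sp3: 15/35 sites differ → p ≈ 0.428571, d = −0.75 ln(1 − 0.571428) = 0.635472 ≈ 0.635.
Sp2–Sp3: 16/35 sites differ → p ≈ 0.457143, d = −0.75 ln(1 − 0.609524) = 0.705292 ≈ 0.705.

d(Sp1,Sp2) = 0.513, d(Sp1,Sp3) = 0.635, d(Sp2,Sp3) = 0.705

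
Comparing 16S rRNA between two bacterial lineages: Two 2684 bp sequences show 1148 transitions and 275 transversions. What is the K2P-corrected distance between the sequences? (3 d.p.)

P = 1148/2684 ≈ 0.42772 and Q = 275/2684 ≈ 0.102459.
Under the Kimura two-parameter model, d = −½ ln(1 − 2P − Q) − ¼ ln(1 − 2Q).
1 − 2P − Q = 0.042101, giving −½ ln(0.042101) = 1.583842.
1 − 2Q = 0.795082, giving −¼ ln(0.795082) = 0.057328.
d = 1.583842 + 0.057328 = 1.641170.

1.641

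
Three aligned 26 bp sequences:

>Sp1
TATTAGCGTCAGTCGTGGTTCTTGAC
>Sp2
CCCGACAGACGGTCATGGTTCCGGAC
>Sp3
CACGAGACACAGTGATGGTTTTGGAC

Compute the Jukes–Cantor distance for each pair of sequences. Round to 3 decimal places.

d(Sp1,Sp2) = 0.623, d(Sp1,Sp3) = 0.539, d(Sp2,Sp3) = 0.334

Sp1–Sp2: 11/26 sites differ → p ≈ 0.423077, d = −0.75 ln(1 − 0.564103) = 0.622762 ≈ 0.623.
Sp1–Sp3: 10/26 sites differ → p ≈ 0.384615, d = −0.75 ln(1 − 0.51282) = 0.539341 ≈ 0.539.
Sp2–Sp3: 7/26 sites differ → p ≈ 0.269231, d = −0.75 ln(1 − 0.358975) = 0.333515 ≈ 0.334.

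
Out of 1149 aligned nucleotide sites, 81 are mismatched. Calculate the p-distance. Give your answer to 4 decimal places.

0.0705

p = 81/1149 = 0.070496… ≈ 0.0705 (to 4 d.p.).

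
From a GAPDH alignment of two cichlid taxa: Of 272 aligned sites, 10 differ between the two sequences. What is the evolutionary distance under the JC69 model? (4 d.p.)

0.0377

p = 10/272 ≈ 0.036765.
d = −(3/4) ln(1 − 4p/3) = −0.75 ln(1 − 0.04902) = −0.75 ln(0.95098)
  = −0.75 × (-0.050262) = 0.037697 substitutions/site.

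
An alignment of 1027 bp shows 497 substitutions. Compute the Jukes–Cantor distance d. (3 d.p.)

p = 497/1027 ≈ 0.483934.
d = −(3/4) ln(1 − 4p/3) = −0.75 ln(1 − 0.645245) = −0.75 ln(0.354755)
  = −0.75 × (-1.036328) = 0.777246 substitutions/site.

0.777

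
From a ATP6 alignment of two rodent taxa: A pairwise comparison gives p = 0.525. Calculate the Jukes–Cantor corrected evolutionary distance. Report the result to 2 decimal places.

d = −(3/4) ln(1 − 4p/3) = −0.75 ln(1 − 0.7) = −0.75 ln(0.3)
  = −0.75 × (-1.203973) = 0.902980 substitutions/site.

0.90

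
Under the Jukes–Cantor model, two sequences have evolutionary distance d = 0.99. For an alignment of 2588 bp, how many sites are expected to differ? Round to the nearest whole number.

1422

Invert JC69: p = (3/4)(1 − e^(−4d/3)) = 0.75 × (1 − e^(-1.32)) = 0.75 × (1 − 0.267135) = 0.549649.
Expected differing sites = pL ≈ 0.549649 × 2588 = 1422.491612 ≈ 1422.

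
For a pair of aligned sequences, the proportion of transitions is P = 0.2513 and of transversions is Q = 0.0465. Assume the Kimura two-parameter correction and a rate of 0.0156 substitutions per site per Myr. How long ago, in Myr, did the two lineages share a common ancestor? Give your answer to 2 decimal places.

13.55

Under the Kimura two-parameter model, d = −½ ln(1 − 2P − Q) − ¼ ln(1 − 2Q).
1 − 2P − Q = 0.4509, giving −½ ln(0.4509) = 0.398255.
1 − 2Q = 0.907, giving −¼ ln(0.907) = 0.024403.
d = 0.398255 + 0.024403 = 0.422658.
Under a molecular clock d = 2μt, so t = d/(2μ) = 0.422658 / (2 × 0.0156) = 13.55 Myr.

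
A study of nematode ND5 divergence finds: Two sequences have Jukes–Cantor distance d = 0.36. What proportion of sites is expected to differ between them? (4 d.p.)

p = (3/4)(1 − e^(−4d/3)) = 0.75 × (1 − e^(-0.48)) = 0.75 × (1 − 0.618783) = 0.285913.

0.2859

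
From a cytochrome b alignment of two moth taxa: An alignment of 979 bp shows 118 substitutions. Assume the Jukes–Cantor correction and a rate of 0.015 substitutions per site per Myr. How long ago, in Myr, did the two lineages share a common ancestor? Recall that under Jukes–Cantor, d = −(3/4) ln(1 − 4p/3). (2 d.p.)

4.38

p = 118/979 ≈ 0.120531.
d = −(3/4) ln(1 − 4p/3) = −0.75 ln(1 − 0.160708) = −0.75 ln(0.839292)
  = −0.75 × (-0.175197) = 0.131398 substitutions/site.
Under a molecular clock d = 2μt, so t = d/(2μ) = 0.131398 / (2 × 0.015) = 4.38 Myr.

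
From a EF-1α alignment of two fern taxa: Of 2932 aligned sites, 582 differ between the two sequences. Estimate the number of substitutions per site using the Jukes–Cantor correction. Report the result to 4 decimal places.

p = 582/2932 ≈ 0.198499.
d = −(3/4) ln(1 − 4p/3) = −0.75 ln(1 − 0.264665) = −0.75 ln(0.735335)
  = −0.75 × (-0.307429) = 0.230572 substitutions/site.

0.2306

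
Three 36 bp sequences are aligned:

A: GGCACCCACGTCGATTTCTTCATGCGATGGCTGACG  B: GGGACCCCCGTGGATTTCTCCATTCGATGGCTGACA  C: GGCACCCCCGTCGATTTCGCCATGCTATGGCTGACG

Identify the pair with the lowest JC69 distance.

A and C

A–B: 6/36 differ, p = 0.167, d = 0.188.
A–C: 4/36 differ, p = 0.111, d = 0.120.
B–C: 6/36 differ, p = 0.167, d = 0.188.
The smallest distance is between A and C.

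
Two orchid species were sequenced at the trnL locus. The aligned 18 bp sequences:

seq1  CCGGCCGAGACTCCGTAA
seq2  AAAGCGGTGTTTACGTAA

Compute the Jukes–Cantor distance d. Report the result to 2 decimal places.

The sequences differ at 8 of 18 sites (1, 2, 3, 6, 8, 10, 11, 13), so p = 8/18 ≈ 0.444444.
d = −(3/4) ln(1 − 4p/3) = −0.75 ln(1 − 0.592592) = −0.75 ln(0.407408)
  = −0.75 × (-0.897940) = 0.673455 substitutions/site.

0.67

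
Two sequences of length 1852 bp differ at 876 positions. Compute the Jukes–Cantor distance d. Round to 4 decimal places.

p = 876/1852 ≈ 0.473002.
d = −(3/4) ln(1 − 4p/3) = −0.75 ln(1 − 0.630669) = −0.75 ln(0.369331)
  = −0.75 × (-0.996062) = 0.747047 substitutions/site.

0.7470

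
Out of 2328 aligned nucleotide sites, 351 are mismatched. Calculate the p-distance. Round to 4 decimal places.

p = 351/2328 = 0.150773… ≈ 0.1508 (to 4 d.p.).

0.1508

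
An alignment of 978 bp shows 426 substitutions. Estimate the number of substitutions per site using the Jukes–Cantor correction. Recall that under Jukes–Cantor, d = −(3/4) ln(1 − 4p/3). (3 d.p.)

0.652

p = 426/978 ≈ 0.435583.
d = −(3/4) ln(1 − 4p/3) = −0.75 ln(1 − 0.580777) = −0.75 ln(0.419223)
  = −0.75 × (-0.869352) = 0.652014 substitutions/site.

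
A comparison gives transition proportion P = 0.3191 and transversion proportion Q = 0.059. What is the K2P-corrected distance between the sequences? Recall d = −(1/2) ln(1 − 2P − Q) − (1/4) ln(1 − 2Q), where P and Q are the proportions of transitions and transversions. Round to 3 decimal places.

Under the Kimura two-parameter model, d = −½ ln(1 − 2P − Q) − ¼ ln(1 − 2Q).
1 − 2P − Q = 0.3028, giving −½ ln(0.3028) = 0.597341.
1 − 2Q = 0.882, giving −¼ ln(0.882) = 0.031391.
d = 0.597341 + 0.031391 = 0.628732.

0.629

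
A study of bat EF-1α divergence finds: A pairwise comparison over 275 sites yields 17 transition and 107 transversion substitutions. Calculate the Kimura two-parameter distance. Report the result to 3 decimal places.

P = 17/275 ≈ 0.061818 and Q = 107/275 ≈ 0.389091.
Under the Kimura two-parameter model, d = −½ ln(1 − 2P − Q) − ¼ ln(1 − 2Q).
1 − 2P − Q = 0.487273, giving −½ ln(0.487273) = 0.359465.
1 − 2Q = 0.221818, giving −¼ ln(0.221818) = 0.376475.
d = 0.359465 + 0.376475 = 0.735940.

0.736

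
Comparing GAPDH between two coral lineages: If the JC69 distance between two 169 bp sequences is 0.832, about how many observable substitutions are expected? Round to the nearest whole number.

Invert JC69: p = (3/4)(1 − e^(−4d/3)) = 0.75 × (1 − e^(-1.109333)) = 0.75 × (1 − 0.329779) = 0.502666.
Expected differing sites = pL ≈ 0.502666 × 169 = 84.950554 ≈ 85.

85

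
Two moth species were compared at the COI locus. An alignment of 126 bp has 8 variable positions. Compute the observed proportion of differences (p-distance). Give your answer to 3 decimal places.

p = 8/126 = 0.063492… ≈ 0.063 (to 3 d.p.).

0.063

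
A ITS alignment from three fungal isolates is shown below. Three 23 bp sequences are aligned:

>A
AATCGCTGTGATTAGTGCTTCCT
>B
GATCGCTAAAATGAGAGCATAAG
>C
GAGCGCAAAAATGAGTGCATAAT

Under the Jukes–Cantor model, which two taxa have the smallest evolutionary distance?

A–B: 10/23 differ, p = 0.435, d = 0.650.
A–C: 10/23 differ, p = 0.435, d = 0.650.
B–C: 4/23 differ, p = 0.174, d = 0.198.
The smallest distance is between B and C.

B and C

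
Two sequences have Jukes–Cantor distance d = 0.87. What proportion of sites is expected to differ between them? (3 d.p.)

p = (3/4)(1 − e^(−4d/3)) = 0.75 × (1 − e^(-1.16)) = 0.75 × (1 − 0.313486) = 0.514886.

0.515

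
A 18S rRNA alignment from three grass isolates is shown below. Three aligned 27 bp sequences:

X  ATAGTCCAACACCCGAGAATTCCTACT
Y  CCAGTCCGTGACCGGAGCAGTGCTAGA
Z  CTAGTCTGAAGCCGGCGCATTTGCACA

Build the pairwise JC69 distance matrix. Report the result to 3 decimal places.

X–Y: 11/27 sites differ → p ≈ 0.407407, d = −0.75 ln(1 − 0.543209) = 0.587647 ≈ 0.588.
X–Z: 12/27 sites differ → p ≈ 0.444444, d = −0.75 ln(1 − 0.592592) = 0.673455 ≈ 0.673.
Y–Z: 11/27 sites differ → p ≈ 0.407407, d = −0.75 ln(1 − 0.543209) = 0.587647 ≈ 0.588.

d(X,Y) = 0.588, d(X,Z) = 0.673, d(Y,Z) = 0.588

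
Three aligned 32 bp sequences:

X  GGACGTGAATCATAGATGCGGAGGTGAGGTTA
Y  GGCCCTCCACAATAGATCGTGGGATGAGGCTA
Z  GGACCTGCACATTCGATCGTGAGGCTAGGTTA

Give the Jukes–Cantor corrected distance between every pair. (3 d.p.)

d(X,Y) = 0.520, d(X,Z) = 0.460, d(Y,Z) = 0.353

X–Y: 12/32 sites differ → p = 0.375, d = −0.75 ln(1 − 0.5) = 0.519860 ≈ 0.520.
X–Z: 11/32 sites differ → p = 0.34375, d = −0.75 ln(1 − 0.458333) = 0.459828 ≈ 0.460.
Y–Z: 9/32 sites differ → p = 0.28125, d = −0.75 ln(1 − 0.375) = 0.352503 ≈ 0.353.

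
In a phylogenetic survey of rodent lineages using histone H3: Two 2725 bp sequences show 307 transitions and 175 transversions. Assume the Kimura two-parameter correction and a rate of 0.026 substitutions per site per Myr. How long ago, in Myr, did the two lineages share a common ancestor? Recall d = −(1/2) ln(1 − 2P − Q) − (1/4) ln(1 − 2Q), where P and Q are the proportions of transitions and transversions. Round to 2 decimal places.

P = 307/2725 ≈ 0.112661 and Q = 175/2725 ≈ 0.06422.
Under the Kimura two-parameter model, d = −½ ln(1 − 2P − Q) − ¼ ln(1 − 2Q).
1 − 2P − Q = 0.710458, giving −½ ln(0.710458) = 0.170923.
1 − 2Q = 0.87156, giving −¼ ln(0.87156) = 0.034368.
d = 0.170923 + 0.034368 = 0.205291.
Under a molecular clock d = 2μt, so t = d/(2μ) = 0.205291 / (2 × 0.026) = 3.95 Myr.

3.95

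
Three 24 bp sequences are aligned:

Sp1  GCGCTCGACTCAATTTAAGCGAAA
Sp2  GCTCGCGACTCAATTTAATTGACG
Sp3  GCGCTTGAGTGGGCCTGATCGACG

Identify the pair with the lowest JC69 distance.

Sp1 and Sp2

Sp1–Sp2: 6/24 differ, p = 0.250, d = 0.304.
Sp1–Sp3: 11/24 differ, p = 0.458, d = 0.708.
Sp2–Sp3: 11/24 differ, p = 0.458, d = 0.708.
The smallest distance is between Sp1 and Sp2.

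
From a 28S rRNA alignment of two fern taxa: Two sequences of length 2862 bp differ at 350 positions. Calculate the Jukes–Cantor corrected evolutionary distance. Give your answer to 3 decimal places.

0.133

p = 350/2862 ≈ 0.122292.
d = −(3/4) ln(1 − 4p/3) = −0.75 ln(1 − 0.163056) = −0.75 ln(0.836944)
  = −0.75 × (-0.177998) = 0.133499 substitutions/site.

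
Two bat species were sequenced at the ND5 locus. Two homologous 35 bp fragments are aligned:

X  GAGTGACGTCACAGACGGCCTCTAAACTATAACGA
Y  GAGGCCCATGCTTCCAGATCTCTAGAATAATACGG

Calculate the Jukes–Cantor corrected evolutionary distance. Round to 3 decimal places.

The sequences differ at 18 of 35 sites, so p = 18/35 ≈ 0.514286.
d = −(3/4) ln(1 − 4p/3) = −0.75 ln(1 − 0.685715) = −0.75 ln(0.314285)
  = −0.75 × (-1.157455) = 0.868091 substitutions/site.

0.868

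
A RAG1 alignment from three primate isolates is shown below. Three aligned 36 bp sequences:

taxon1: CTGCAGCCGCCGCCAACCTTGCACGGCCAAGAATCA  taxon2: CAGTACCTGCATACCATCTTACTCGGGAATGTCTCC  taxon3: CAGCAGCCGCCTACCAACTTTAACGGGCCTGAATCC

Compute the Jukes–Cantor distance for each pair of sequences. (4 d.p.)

taxon1–taxon2: 17/36 sites differ → p ≈ 0.472222, d = −0.75 ln(1 − 0.629629) = 0.744938 ≈ 0.7449.
taxon1–taxon3: 11/36 sites differ → p ≈ 0.305556, d = −0.75 ln(1 − 0.407408) = 0.392437 ≈ 0.3924.
taxon2–taxon3: 12/36 sites differ → p ≈ 0.333333, d = −0.75 ln(1 − 0.444444) = 0.440839 ≈ 0.4408.

d(taxon1,taxon2) = 0.7449, d(taxon1,taxon3) = 0.3924, d(taxon2,taxon3) = 0.4408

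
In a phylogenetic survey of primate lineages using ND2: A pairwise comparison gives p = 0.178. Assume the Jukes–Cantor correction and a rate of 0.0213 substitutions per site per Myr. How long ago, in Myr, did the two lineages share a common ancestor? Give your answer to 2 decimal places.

d = −(3/4) ln(1 − 4p/3) = −0.75 ln(1 − 0.237333) = −0.75 ln(0.762667)
  = −0.75 × (-0.270934) = 0.203201 substitutions/site.
Under a molecular clock d = 2μt, so t = d/(2μ) = 0.203201 / (2 × 0.0213) = 4.77 Myr.

4.77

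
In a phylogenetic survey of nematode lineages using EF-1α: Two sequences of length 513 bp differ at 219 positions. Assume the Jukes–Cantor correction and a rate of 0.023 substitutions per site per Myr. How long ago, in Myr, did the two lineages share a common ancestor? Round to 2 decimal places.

p = 219/513 ≈ 0.426901.
d = −(3/4) ln(1 − 4p/3) = −0.75 ln(1 − 0.569201) = −0.75 ln(0.430799)
  = −0.75 × (-0.842114) = 0.631586 substitutions/site.
Under a molecular clock d = 2μt, so t = d/(2μ) = 0.631586 / (2 × 0.023) = 13.73 Myr.

13.73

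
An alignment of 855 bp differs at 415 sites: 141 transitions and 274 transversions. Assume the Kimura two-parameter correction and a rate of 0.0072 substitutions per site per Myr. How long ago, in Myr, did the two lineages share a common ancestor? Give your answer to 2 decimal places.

P = 141/855 ≈ 0.164912 and Q = 274/855 ≈ 0.320468.
Under the Kimura two-parameter model, d = −½ ln(1 − 2P − Q) − ¼ ln(1 − 2Q).
1 − 2P − Q = 0.349708, giving −½ ln(0.349708) = 0.525328.
1 − 2Q = 0.359064, giving −¼ ln(0.359064) = 0.256064.
d = 0.525328 + 0.256064 = 0.781392.
Under a molecular clock d = 2μt, so t = d/(2μ) = 0.781392 / (2 × 0.0072) = 54.26 Myr.

54.26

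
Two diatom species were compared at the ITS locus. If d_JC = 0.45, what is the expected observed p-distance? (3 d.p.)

0.338

p = (3/4)(1 − e^(−4d/3)) = 0.75 × (1 − e^(-0.6)) = 0.75 × (1 − 0.548812) = 0.338391.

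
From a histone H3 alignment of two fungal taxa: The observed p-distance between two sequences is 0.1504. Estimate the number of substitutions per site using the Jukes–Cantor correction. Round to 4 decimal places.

0.1679

d = −(3/4) ln(1 − 4p/3) = −0.75 ln(1 − 0.200533) = −0.75 ln(0.799467)
  = −0.75 × (-0.223810) = 0.167858 substitutions/site.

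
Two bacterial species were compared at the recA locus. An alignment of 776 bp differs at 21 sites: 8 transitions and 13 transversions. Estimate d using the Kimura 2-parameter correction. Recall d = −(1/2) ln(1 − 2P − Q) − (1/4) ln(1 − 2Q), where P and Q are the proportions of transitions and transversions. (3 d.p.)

P = 8/776 ≈ 0.010309 and Q = 13/776 ≈ 0.016753.
Under the Kimura two-parameter model, d = −½ ln(1 − 2P − Q) − ¼ ln(1 − 2Q).
1 − 2P − Q = 0.962629, giving −½ ln(0.962629) = 0.019044.
1 − 2Q = 0.966494, giving −¼ ln(0.966494) = 0.008520.
d = 0.019044 + 0.008520 = 0.027564.

0.028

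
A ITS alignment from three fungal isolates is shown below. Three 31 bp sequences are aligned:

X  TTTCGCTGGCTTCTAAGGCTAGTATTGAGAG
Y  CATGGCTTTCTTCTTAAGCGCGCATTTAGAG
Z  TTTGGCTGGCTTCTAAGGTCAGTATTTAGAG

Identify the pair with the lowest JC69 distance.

X–Y: 11/31 differ, p = 0.355, d = 0.481.
X–Z: 4/31 differ, p = 0.129, d = 0.142.
Y–Z: 10/31 differ, p = 0.323, d = 0.422.
The smallest distance is between X and Z.

X and Z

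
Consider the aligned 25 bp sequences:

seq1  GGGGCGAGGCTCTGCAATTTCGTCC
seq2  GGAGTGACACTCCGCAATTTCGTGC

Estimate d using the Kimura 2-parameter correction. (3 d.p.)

Of 25 sites, 4 differences are transitions and 2 are transversions, so P = 4/25 = 0.16 and Q = 2/25 = 0.08.
Under the Kimura two-parameter model, d = −½ ln(1 − 2P − Q) − ¼ ln(1 − 2Q).
1 − 2P − Q = 0.6, giving −½ ln(0.6) = 0.255413.
1 − 2Q = 0.84, giving −¼ ln(0.84) = 0.043588.
d = 0.255413 + 0.043588 = 0.299001.

0.299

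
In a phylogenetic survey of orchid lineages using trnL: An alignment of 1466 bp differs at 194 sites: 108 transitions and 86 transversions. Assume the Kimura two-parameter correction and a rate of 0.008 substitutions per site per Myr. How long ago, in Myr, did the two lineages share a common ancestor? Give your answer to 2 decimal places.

9.16

P = 108/1466 ≈ 0.07367 and Q = 86/1466 ≈ 0.058663.
Under the Kimura two-parameter model, d = −½ ln(1 − 2P − Q) − ¼ ln(1 − 2Q).
1 − 2P − Q = 0.793997, giving −½ ln(0.793997) = 0.115338.
1 − 2Q = 0.882674, giving −¼ ln(0.882674) = 0.031200.
d = 0.115338 + 0.031200 = 0.146538.
Under a molecular clock d = 2μt, so t = d/(2μ) = 0.146538 / (2 × 0.008) = 9.16 Myr.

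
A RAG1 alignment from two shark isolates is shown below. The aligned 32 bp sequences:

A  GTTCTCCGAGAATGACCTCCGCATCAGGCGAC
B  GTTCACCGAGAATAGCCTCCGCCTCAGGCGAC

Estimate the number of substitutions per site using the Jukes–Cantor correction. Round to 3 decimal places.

0.137

The sequences differ at 4 of 32 sites (5, 14, 15, 23), so p = 4/32 = 0.125.
d = −(3/4) ln(1 − 4p/3) = −0.75 ln(1 − 0.166667) = −0.75 ln(0.833333)
  = −0.75 × (-0.182322) = 0.136742 substitutions/site.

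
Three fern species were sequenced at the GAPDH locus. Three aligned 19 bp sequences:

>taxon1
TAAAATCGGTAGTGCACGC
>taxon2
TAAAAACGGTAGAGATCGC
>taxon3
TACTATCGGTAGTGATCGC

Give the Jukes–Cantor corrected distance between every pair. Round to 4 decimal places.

d(taxon1,taxon2) = 0.2471, d(taxon1,taxon3) = 0.2471, d(taxon2,taxon3) = 0.2471

taxon1–taxon2: 4/19 sites differ → p ≈ 0.210526, d = −0.75 ln(1 − 0.280701) = 0.247109 ≈ 0.2471.
taxon1–taxon3: 4/19 sites differ → p ≈ 0.210526, d = −0.75 ln(1 − 0.280701) = 0.247109 ≈ 0.2471.
taxon2–taxon3: 4/19 sites differ → p ≈ 0.210526, d = −0.75 ln(1 − 0.280701) = 0.247109 ≈ 0.2471.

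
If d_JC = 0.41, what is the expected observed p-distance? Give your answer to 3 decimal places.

p = (3/4)(1 − e^(−4d/3)) = 0.75 × (1 − e^(-0.546667)) = 0.75 × (1 − 0.578876) = 0.315843.

0.316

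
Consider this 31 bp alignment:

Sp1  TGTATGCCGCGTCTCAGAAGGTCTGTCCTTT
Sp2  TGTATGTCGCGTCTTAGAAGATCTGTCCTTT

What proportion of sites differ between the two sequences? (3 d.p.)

0.097

The sequences differ at 3 of 31 positions (sites 7, 15, 21).
p = 3/31 = 0.096774… ≈ 0.097 (to 3 d.p.).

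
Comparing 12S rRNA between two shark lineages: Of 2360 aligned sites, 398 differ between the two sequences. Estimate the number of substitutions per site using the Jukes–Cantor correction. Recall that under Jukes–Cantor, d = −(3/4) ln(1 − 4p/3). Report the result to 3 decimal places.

0.191

p = 398/2360 ≈ 0.168644.
d = −(3/4) ln(1 − 4p/3) = −0.75 ln(1 − 0.224859) = −0.75 ln(0.775141)
  = −0.75 × (-0.254710) = 0.191033 substitutions/site.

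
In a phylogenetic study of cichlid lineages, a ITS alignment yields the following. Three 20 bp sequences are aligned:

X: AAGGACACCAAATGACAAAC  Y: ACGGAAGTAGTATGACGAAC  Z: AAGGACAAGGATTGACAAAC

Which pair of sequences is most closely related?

X–Y: 8/20 differ, p = 0.400, d = 0.572.
X–Z: 4/20 differ, p = 0.200, d = 0.233.
Y–Z: 8/20 differ, p = 0.400, d = 0.572.
The smallest distance is between X and Z.

X and Z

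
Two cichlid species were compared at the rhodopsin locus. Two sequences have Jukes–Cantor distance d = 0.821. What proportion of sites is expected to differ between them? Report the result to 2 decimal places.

p = (3/4)(1 − e^(−4d/3)) = 0.75 × (1 − e^(-1.094667)) = 0.75 × (1 − 0.334651) = 0.499012.

0.50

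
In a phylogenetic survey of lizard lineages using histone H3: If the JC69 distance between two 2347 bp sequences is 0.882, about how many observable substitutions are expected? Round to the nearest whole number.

1217

Invert JC69: p = (3/4)(1 − e^(−4d/3)) = 0.75 × (1 − e^(-1.176)) = 0.75 × (1 − 0.308510) = 0.518618.
Expected differing sites = pL ≈ 0.518618 × 2347 = 1217.196446 ≈ 1217.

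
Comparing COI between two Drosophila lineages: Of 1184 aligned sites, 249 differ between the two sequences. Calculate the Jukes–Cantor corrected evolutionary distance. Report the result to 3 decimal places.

p = 249/1184 ≈ 0.210304.
d = −(3/4) ln(1 − 4p/3) = −0.75 ln(1 − 0.280405) = −0.75 ln(0.719595)
  = −0.75 × (-0.329067) = 0.246800 substitutions/site.

0.247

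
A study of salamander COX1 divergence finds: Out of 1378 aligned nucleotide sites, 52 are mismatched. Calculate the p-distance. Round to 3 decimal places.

0.038

p = 52/1378 = 0.037735… ≈ 0.038 (to 3 d.p.).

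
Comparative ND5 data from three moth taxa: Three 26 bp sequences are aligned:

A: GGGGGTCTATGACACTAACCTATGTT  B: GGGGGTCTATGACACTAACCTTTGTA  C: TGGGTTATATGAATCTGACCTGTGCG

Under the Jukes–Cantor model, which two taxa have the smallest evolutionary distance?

A and B

A–B: 2/26 differ, p = 0.077, d = 0.081.
A–C: 9/26 differ, p = 0.346, d = 0.464.
B–C: 9/26 differ, p = 0.346, d = 0.464.
The smallest distance is between A and B.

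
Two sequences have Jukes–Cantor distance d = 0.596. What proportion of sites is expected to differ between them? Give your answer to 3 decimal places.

0.411

p = (3/4)(1 − e^(−4d/3)) = 0.75 × (1 − e^(-0.794667)) = 0.75 × (1 − 0.451732) = 0.411201.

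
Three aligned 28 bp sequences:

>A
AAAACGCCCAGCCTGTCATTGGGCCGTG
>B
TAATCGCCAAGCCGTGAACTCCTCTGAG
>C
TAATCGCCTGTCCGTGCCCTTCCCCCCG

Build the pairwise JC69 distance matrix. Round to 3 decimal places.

d(A,B) = 0.724, d(A,C) = 0.940, d(B,C) = 0.485

A–B: 13/28 sites differ → p ≈ 0.464286, d = −0.75 ln(1 − 0.619048) = 0.723811 ≈ 0.724.
A–C: 15/28 sites differ → p ≈ 0.535714, d = −0.75 ln(1 − 0.714285) = 0.939570 ≈ 0.940.
B–C: 10/28 sites differ → p ≈ 0.357143, d = −0.75 ln(1 − 0.476191) = 0.484971 ≈ 0.485.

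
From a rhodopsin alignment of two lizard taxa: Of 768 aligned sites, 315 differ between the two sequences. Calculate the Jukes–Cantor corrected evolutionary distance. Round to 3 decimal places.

p = 315/768 ≈ 0.410156.
d = −(3/4) ln(1 − 4p/3) = −0.75 ln(1 − 0.546875) = −0.75 ln(0.453125)
  = −0.75 × (-0.791587) = 0.593690 substitutions/site.

0.594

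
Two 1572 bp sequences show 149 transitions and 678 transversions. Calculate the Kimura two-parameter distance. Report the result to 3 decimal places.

0.981

P = 149/1572 ≈ 0.094784 and Q = 678/1572 ≈ 0.431298.
Under the Kimura two-parameter model, d = −½ ln(1 − 2P − Q) − ¼ ln(1 − 2Q).
1 − 2P − Q = 0.379134, giving −½ ln(0.379134) = 0.484933.
1 − 2Q = 0.137404, giving −¼ ln(0.137404) = 0.496207.
d = 0.484933 + 0.496207 = 0.981140.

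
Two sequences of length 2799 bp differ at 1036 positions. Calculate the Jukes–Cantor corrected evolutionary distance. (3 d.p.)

p = 1036/2799 ≈ 0.370132.
d = −(3/4) ln(1 − 4p/3) = −0.75 ln(1 − 0.493509) = −0.75 ln(0.506491)
  = −0.75 × (-0.680249) = 0.510187 substitutions/site.

0.510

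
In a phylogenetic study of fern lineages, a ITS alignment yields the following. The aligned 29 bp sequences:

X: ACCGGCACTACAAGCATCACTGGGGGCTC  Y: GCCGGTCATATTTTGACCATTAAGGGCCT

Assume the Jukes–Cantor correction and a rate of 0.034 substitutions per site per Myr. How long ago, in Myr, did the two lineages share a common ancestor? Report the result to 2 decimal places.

12.91

The sequences differ at 15 of 29 sites, so p = 15/29 ≈ 0.517241.
d = −(3/4) ln(1 − 4p/3) = −0.75 ln(1 − 0.689655) = −0.75 ln(0.310345)
  = −0.75 × (-1.170071) = 0.877553 substitutions/site.
Under a molecular clock d = 2μt, so t = d/(2μ) = 0.877553 / (2 × 0.034) = 12.91 Myr.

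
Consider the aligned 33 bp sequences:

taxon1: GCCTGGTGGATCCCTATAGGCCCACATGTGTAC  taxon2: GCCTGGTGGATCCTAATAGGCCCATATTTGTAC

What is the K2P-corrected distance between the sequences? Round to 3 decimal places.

Of 33 sites, 2 differences are transitions and 2 are transversions, so P = 2/33 ≈ 0.060606 and Q = 2/33 ≈ 0.060606.
Under the Kimura two-parameter model, d = −½ ln(1 − 2P − Q) − ¼ ln(1 − 2Q).
1 − 2P − Q = 0.818182, giving −½ ln(0.818182) = 0.100335.
1 − 2Q = 0.878788, giving −¼ ln(0.878788) = 0.032303.
d = 0.100335 + 0.032303 = 0.132638.

0.133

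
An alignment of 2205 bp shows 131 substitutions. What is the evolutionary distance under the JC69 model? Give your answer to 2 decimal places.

p = 131/2205 ≈ 0.05941.
d = −(3/4) ln(1 − 4p/3) = −0.75 ln(1 − 0.079213) = −0.75 ln(0.920787)
  = −0.75 × (-0.082527) = 0.061895 substitutions/site.

0.06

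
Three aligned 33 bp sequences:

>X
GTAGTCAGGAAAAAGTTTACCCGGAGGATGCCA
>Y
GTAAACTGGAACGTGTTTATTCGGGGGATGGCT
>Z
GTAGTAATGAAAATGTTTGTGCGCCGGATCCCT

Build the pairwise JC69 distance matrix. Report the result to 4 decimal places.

d(X,Y) = 0.4408, d(X,Z) = 0.3882, d(Y,Z) = 0.5587

X–Y: 11/33 sites differ → p ≈ 0.333333, d = −0.75 ln(1 − 0.444444) = 0.440839 ≈ 0.4408.
X–Z: 10/33 sites differ → p ≈ 0.30303, d = −0.75 ln(1 − 0.40404) = 0.388186 ≈ 0.3882.
Y–Z: 13/33 sites differ → p ≈ 0.393939, d = −0.75 ln(1 − 0.525252) = 0.558728 ≈ 0.5587.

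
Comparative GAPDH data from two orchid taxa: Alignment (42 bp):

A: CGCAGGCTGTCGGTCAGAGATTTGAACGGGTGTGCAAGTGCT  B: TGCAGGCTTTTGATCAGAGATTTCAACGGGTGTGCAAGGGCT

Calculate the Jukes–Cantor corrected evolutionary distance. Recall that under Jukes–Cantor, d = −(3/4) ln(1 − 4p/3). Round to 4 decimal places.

0.1585

The sequences differ at 6 of 42 sites (1, 9, 11, 13, 24, 39), so p = 6/42 ≈ 0.142857.
d = −(3/4) ln(1 − 4p/3) = −0.75 ln(1 − 0.190476) = −0.75 ln(0.809524)
  = −0.75 × (-0.211309) = 0.158482 substitutions/site.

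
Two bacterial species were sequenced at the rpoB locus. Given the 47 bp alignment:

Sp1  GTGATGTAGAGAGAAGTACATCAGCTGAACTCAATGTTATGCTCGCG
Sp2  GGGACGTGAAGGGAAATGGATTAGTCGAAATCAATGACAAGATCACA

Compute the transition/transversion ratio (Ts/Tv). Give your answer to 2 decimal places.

2.00

Transitions are A↔G and C↔T; transversions are all other mismatches.
Transitions: 12. Transversions: 6.
R = 12/6 = 2.00.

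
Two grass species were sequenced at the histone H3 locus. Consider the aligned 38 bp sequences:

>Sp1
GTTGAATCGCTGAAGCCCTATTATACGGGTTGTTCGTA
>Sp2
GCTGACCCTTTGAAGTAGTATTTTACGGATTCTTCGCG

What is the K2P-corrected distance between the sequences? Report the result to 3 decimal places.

0.468

Of 38 sites, 7 differences are transitions and 6 are transversions, so P = 7/38 ≈ 0.184211 and Q = 6/38 ≈ 0.157895.
Under the Kimura two-parameter model, d = −½ ln(1 − 2P − Q) − ¼ ln(1 − 2Q).
1 − 2P − Q = 0.473683, giving −½ ln(0.473683) = 0.373608.
1 − 2Q = 0.68421, giving −¼ ln(0.68421) = 0.094873.
d = 0.373608 + 0.094873 = 0.468481.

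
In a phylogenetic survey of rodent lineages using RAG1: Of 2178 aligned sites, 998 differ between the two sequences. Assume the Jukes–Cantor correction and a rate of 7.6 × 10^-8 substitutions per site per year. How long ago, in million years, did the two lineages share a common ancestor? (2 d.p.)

4.66

p = 998/2178 ≈ 0.458219.
d = −(3/4) ln(1 − 4p/3) = −0.75 ln(1 − 0.610959) = −0.75 ln(0.389041)
  = −0.75 × (-0.944071) = 0.708053 substitutions/site.
Under a molecular clock d = 2μt, so t = d/(2μ) = 0.708053 / (2 × 7.6 × 10^-8) = 4.66 million years.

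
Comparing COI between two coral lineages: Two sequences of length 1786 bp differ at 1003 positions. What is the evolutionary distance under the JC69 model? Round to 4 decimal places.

p = 1003/1786 ≈ 0.56159.
d = −(3/4) ln(1 − 4p/3) = −0.75 ln(1 − 0.748787) = −0.75 ln(0.251213)
  = −0.75 × (-1.381454) = 1.036091 substitutions/site.

1.0361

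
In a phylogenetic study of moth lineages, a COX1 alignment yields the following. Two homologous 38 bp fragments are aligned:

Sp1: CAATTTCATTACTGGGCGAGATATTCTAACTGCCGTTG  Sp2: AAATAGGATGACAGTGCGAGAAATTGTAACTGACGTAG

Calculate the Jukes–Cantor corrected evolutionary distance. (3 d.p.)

The sequences differ at 11 of 38 sites, so p = 11/38 ≈ 0.289474.
d = −(3/4) ln(1 − 4p/3) = −0.75 ln(1 − 0.385965) = −0.75 ln(0.614035)
  = −0.75 × (-0.487703) = 0.365777 substitutions/site.

0.366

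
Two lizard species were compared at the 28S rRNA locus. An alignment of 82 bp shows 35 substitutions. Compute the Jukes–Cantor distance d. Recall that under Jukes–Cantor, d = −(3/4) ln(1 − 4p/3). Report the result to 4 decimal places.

p = 35/82 ≈ 0.426829.
d = −(3/4) ln(1 − 4p/3) = −0.75 ln(1 − 0.569105) = −0.75 ln(0.430895)
  = −0.75 × (-0.841891) = 0.631418 substitutions/site.

0.6314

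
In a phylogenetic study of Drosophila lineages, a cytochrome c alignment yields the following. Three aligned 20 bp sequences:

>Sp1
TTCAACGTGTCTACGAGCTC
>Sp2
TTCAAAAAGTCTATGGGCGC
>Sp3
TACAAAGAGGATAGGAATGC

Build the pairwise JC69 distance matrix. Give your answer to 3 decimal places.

Sp1–Sp2: 6/20 sites differ → p = 0.3, d = −0.75 ln(1 − 0.4) = 0.383119 ≈ 0.383.
Sp1–Sp3: 9/20 sites differ → p = 0.45, d = −0.75 ln(1 − 0.6) = 0.687218 ≈ 0.687.
Sp2–Sp3: 8/20 sites differ → p = 0.4, d = −0.75 ln(1 − 0.533333) = 0.571605 ≈ 0.572.

d(Sp1,Sp2) = 0.383, d(Sp1,Sp3) = 0.687, d(Sp2,Sp3) = 0.572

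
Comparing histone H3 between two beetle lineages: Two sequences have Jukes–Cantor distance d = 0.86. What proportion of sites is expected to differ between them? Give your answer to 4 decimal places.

0.5117

p = (3/4)(1 − e^(−4d/3)) = 0.75 × (1 − e^(-1.146667)) = 0.75 × (1 − 0.317694) = 0.511730.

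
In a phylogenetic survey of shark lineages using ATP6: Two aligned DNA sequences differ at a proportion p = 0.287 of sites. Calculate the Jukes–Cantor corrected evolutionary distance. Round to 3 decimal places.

d = −(3/4) ln(1 − 4p/3) = −0.75 ln(1 − 0.382667) = −0.75 ln(0.617333)
  = −0.75 × (-0.482347) = 0.361760 substitutions/site.

0.362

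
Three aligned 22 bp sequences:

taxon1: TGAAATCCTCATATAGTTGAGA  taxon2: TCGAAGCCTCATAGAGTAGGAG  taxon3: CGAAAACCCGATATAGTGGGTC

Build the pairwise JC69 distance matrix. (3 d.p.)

d(taxon1,taxon2) = 0.497, d(taxon1,taxon3) = 0.497, d(taxon2,taxon3) = 0.699

taxon1–taxon2: 8/22 sites differ → p ≈ 0.363636, d = −0.75 ln(1 − 0.484848) = 0.497470 ≈ 0.497.
taxon1–taxon3: 8/22 sites differ → p ≈ 0.363636, d = −0.75 ln(1 − 0.484848) = 0.497470 ≈ 0.497.
taxon2–taxon3: 10/22 sites differ → p ≈ 0.454545, d = −0.75 ln(1 − 0.60606) = 0.698667 ≈ 0.699.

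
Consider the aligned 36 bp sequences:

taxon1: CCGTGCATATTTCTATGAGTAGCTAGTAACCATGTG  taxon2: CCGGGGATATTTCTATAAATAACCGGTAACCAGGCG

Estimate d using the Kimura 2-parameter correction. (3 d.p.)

Of 36 sites, 6 differences are transitions and 3 are transversions, so P = 6/36 ≈ 0.166667 and Q = 3/36 ≈ 0.083333.
Under the Kimura two-parameter model, d = −½ ln(1 − 2P − Q) − ¼ ln(1 − 2Q).
1 − 2P − Q = 0.583333, giving −½ ln(0.583333) = 0.269499.
1 − 2Q = 0.833334, giving −¼ ln(0.833334) = 0.045580.
d = 0.269499 + 0.045580 = 0.315079.

0.315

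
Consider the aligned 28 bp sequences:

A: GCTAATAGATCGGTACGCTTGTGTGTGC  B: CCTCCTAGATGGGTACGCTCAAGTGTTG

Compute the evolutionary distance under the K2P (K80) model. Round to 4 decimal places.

0.4228

Of 28 sites, 2 differences are transitions and 7 are transversions, so P = 2/28 ≈ 0.071429 and Q = 7/28 = 0.25.
Under the Kimura two-parameter model, d = −½ ln(1 − 2P − Q) − ¼ ln(1 − 2Q).
1 − 2P − Q = 0.607142, giving −½ ln(0.607142) = 0.249496.
1 − 2Q = 0.5, giving −¼ ln(0.5) = 0.173287.
d = 0.249496 + 0.173287 = 0.422783.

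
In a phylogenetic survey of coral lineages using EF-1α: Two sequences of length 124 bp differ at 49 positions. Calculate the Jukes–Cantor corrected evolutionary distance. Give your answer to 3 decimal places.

0.561

p = 49/124 ≈ 0.395161.
d = −(3/4) ln(1 − 4p/3) = −0.75 ln(1 − 0.526881) = −0.75 ln(0.473119)
  = −0.75 × (-0.748408) = 0.561306 substitutions/site.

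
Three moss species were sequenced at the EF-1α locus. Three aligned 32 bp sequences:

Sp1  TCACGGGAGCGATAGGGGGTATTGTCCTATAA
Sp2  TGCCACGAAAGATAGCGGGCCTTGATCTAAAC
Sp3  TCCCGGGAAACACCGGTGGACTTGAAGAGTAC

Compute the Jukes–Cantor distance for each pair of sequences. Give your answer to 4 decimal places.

Sp1–Sp2: 13/32 sites differ → p = 0.40625, d = −0.75 ln(1 − 0.541667) = 0.585119 ≈ 0.5851.
Sp1–Sp3: 15/32 sites differ → p = 0.46875, d = −0.75 ln(1 − 0.625) = 0.735622 ≈ 0.7356.
Sp2–Sp3: 14/32 sites differ → p = 0.4375, d = −0.75 ln(1 − 0.583333) = 0.656601 ≈ 0.6566.

d(Sp1,Sp2) = 0.5851, d(Sp1,Sp3) = 0.7356, d(Sp2,Sp3) = 0.6566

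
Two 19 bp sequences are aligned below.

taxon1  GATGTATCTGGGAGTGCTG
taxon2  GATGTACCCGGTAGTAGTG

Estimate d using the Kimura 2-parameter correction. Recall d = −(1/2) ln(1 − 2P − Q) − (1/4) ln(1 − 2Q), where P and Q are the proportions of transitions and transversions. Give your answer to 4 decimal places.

Of 19 sites, 3 differences are transitions and 2 are transversions, so P = 3/19 ≈ 0.157895 and Q = 2/19 ≈ 0.105263.
Under the Kimura two-parameter model, d = −½ ln(1 − 2P − Q) − ¼ ln(1 − 2Q).
1 − 2P − Q = 0.578947, giving −½ ln(0.578947) = 0.273272.
1 − 2Q = 0.789474, giving −¼ ln(0.789474) = 0.059097.
d = 0.273272 + 0.059097 = 0.332369.

0.3324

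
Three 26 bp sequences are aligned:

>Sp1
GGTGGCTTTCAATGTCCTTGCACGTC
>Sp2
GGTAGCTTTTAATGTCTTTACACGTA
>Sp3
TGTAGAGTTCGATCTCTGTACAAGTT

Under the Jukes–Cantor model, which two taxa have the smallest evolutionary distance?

Sp1 and Sp2

Sp1–Sp2: 5/26 differ, p = 0.192, d = 0.222.
Sp1–Sp3: 11/26 differ, p = 0.423, d = 0.623.
Sp2–Sp3: 9/26 differ, p = 0.346, d = 0.464.
The smallest distance is between Sp1 and Sp2.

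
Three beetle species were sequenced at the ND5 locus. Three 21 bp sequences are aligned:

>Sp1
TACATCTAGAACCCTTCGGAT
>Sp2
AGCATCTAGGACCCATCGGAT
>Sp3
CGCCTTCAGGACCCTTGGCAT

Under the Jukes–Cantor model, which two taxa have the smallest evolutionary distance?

Sp1–Sp2: 4/21 differ, p = 0.190, d = 0.220.
Sp1–Sp3: 8/21 differ, p = 0.381, d = 0.532.
Sp2–Sp3: 7/21 differ, p = 0.333, d = 0.441.
The smallest distance is between Sp1 and Sp2.

Sp1 and Sp2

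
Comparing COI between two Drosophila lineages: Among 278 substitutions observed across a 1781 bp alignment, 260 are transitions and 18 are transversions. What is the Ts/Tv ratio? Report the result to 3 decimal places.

R = 260/18 = 14.444444… ≈ 14.444 (to 3 d.p.).

14.444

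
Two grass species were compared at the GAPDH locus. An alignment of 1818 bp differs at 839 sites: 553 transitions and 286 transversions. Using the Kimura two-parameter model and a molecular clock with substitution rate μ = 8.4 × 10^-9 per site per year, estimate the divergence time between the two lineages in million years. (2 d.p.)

P = 553/1818 ≈ 0.30418 and Q = 286/1818 ≈ 0.157316.
Under the Kimura two-parameter model, d = −½ ln(1 − 2P − Q) − ¼ ln(1 − 2Q).
1 − 2P − Q = 0.234324, giving −½ ln(0.234324) = 0.725525.
1 − 2Q = 0.685368, giving −¼ ln(0.685368) = 0.094450.
d = 0.725525 + 0.094450 = 0.819975.
Under a molecular clock d = 2μt, so t = d/(2μ) = 0.819975 / (2 × 8.4 × 10^-9) = 48.81 million years.

48.81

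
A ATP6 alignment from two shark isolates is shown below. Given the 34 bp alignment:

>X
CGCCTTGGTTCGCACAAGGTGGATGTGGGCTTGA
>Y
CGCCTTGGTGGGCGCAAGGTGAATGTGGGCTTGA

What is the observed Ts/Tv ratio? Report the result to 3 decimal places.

1.000

Transitions are A↔G and C↔T; transversions are all other mismatches.
Transitions: 2. Transversions: 2.
R = 2/2 = 1.000.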